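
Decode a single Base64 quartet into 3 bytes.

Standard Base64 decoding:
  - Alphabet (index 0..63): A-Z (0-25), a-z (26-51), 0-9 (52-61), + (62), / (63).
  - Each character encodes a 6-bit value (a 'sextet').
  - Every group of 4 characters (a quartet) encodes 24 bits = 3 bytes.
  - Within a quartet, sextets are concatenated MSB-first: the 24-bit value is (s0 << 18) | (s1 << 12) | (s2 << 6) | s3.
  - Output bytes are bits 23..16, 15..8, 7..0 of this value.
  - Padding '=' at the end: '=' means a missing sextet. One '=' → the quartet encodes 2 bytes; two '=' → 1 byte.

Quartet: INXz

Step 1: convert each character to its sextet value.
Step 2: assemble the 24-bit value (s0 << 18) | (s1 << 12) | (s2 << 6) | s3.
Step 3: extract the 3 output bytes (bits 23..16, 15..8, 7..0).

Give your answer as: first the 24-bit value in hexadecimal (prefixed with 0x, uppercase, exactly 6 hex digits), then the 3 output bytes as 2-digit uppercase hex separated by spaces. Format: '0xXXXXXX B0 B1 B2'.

Answer: 0x20D5F3 20 D5 F3

Derivation:
Sextets: I=8, N=13, X=23, z=51
24-bit: (8<<18) | (13<<12) | (23<<6) | 51
      = 0x200000 | 0x00D000 | 0x0005C0 | 0x000033
      = 0x20D5F3
Bytes: (v>>16)&0xFF=20, (v>>8)&0xFF=D5, v&0xFF=F3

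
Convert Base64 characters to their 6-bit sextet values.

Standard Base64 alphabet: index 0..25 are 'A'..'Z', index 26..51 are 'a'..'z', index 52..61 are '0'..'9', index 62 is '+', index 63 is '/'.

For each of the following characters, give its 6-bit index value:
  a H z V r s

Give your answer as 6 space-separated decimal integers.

Answer: 26 7 51 21 43 44

Derivation:
'a': a..z range, 26 + ord('a') − ord('a') = 26
'H': A..Z range, ord('H') − ord('A') = 7
'z': a..z range, 26 + ord('z') − ord('a') = 51
'V': A..Z range, ord('V') − ord('A') = 21
'r': a..z range, 26 + ord('r') − ord('a') = 43
's': a..z range, 26 + ord('s') − ord('a') = 44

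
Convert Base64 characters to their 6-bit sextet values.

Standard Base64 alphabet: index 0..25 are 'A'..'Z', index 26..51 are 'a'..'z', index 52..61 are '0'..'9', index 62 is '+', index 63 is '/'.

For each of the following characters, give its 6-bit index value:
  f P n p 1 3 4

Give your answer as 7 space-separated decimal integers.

Answer: 31 15 39 41 53 55 56

Derivation:
'f': a..z range, 26 + ord('f') − ord('a') = 31
'P': A..Z range, ord('P') − ord('A') = 15
'n': a..z range, 26 + ord('n') − ord('a') = 39
'p': a..z range, 26 + ord('p') − ord('a') = 41
'1': 0..9 range, 52 + ord('1') − ord('0') = 53
'3': 0..9 range, 52 + ord('3') − ord('0') = 55
'4': 0..9 range, 52 + ord('4') − ord('0') = 56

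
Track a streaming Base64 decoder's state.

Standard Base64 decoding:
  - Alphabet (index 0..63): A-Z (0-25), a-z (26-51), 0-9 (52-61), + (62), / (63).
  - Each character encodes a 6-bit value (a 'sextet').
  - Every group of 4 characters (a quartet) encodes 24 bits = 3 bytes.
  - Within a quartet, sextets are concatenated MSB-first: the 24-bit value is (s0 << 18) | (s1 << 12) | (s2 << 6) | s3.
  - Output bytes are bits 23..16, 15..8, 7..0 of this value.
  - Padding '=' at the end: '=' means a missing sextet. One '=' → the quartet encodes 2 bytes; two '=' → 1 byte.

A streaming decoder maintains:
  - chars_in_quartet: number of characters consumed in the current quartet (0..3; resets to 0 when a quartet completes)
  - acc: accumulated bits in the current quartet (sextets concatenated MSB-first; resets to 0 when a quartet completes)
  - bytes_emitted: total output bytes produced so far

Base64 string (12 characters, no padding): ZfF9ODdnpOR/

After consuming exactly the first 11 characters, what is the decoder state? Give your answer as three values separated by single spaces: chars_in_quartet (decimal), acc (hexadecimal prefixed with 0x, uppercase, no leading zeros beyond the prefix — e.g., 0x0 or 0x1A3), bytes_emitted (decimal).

Answer: 3 0x29391 6

Derivation:
After char 0 ('Z'=25): chars_in_quartet=1 acc=0x19 bytes_emitted=0
After char 1 ('f'=31): chars_in_quartet=2 acc=0x65F bytes_emitted=0
After char 2 ('F'=5): chars_in_quartet=3 acc=0x197C5 bytes_emitted=0
After char 3 ('9'=61): chars_in_quartet=4 acc=0x65F17D -> emit 65 F1 7D, reset; bytes_emitted=3
After char 4 ('O'=14): chars_in_quartet=1 acc=0xE bytes_emitted=3
After char 5 ('D'=3): chars_in_quartet=2 acc=0x383 bytes_emitted=3
After char 6 ('d'=29): chars_in_quartet=3 acc=0xE0DD bytes_emitted=3
After char 7 ('n'=39): chars_in_quartet=4 acc=0x383767 -> emit 38 37 67, reset; bytes_emitted=6
After char 8 ('p'=41): chars_in_quartet=1 acc=0x29 bytes_emitted=6
After char 9 ('O'=14): chars_in_quartet=2 acc=0xA4E bytes_emitted=6
After char 10 ('R'=17): chars_in_quartet=3 acc=0x29391 bytes_emitted=6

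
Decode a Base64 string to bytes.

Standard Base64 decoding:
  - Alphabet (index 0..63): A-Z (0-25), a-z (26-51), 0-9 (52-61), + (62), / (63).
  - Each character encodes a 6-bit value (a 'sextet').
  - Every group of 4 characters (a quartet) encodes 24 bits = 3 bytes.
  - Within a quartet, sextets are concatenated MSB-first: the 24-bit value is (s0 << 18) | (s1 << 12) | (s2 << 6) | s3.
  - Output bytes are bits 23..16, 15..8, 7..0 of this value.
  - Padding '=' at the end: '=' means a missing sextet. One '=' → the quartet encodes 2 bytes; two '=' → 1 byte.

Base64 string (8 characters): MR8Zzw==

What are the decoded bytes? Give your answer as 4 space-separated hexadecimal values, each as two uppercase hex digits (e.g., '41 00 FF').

After char 0 ('M'=12): chars_in_quartet=1 acc=0xC bytes_emitted=0
After char 1 ('R'=17): chars_in_quartet=2 acc=0x311 bytes_emitted=0
After char 2 ('8'=60): chars_in_quartet=3 acc=0xC47C bytes_emitted=0
After char 3 ('Z'=25): chars_in_quartet=4 acc=0x311F19 -> emit 31 1F 19, reset; bytes_emitted=3
After char 4 ('z'=51): chars_in_quartet=1 acc=0x33 bytes_emitted=3
After char 5 ('w'=48): chars_in_quartet=2 acc=0xCF0 bytes_emitted=3
Padding '==': partial quartet acc=0xCF0 -> emit CF; bytes_emitted=4

Answer: 31 1F 19 CF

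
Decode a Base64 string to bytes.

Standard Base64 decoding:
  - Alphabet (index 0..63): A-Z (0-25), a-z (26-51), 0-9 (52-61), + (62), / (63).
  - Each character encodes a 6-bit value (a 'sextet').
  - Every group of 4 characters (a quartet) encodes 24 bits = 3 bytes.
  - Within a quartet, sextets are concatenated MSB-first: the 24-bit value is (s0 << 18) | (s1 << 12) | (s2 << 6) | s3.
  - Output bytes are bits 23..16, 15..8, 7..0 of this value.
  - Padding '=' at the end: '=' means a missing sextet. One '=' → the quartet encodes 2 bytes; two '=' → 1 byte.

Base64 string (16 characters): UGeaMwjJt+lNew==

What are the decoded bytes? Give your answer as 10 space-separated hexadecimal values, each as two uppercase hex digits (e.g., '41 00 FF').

Answer: 50 67 9A 33 08 C9 B7 E9 4D 7B

Derivation:
After char 0 ('U'=20): chars_in_quartet=1 acc=0x14 bytes_emitted=0
After char 1 ('G'=6): chars_in_quartet=2 acc=0x506 bytes_emitted=0
After char 2 ('e'=30): chars_in_quartet=3 acc=0x1419E bytes_emitted=0
After char 3 ('a'=26): chars_in_quartet=4 acc=0x50679A -> emit 50 67 9A, reset; bytes_emitted=3
After char 4 ('M'=12): chars_in_quartet=1 acc=0xC bytes_emitted=3
After char 5 ('w'=48): chars_in_quartet=2 acc=0x330 bytes_emitted=3
After char 6 ('j'=35): chars_in_quartet=3 acc=0xCC23 bytes_emitted=3
After char 7 ('J'=9): chars_in_quartet=4 acc=0x3308C9 -> emit 33 08 C9, reset; bytes_emitted=6
After char 8 ('t'=45): chars_in_quartet=1 acc=0x2D bytes_emitted=6
After char 9 ('+'=62): chars_in_quartet=2 acc=0xB7E bytes_emitted=6
After char 10 ('l'=37): chars_in_quartet=3 acc=0x2DFA5 bytes_emitted=6
After char 11 ('N'=13): chars_in_quartet=4 acc=0xB7E94D -> emit B7 E9 4D, reset; bytes_emitted=9
After char 12 ('e'=30): chars_in_quartet=1 acc=0x1E bytes_emitted=9
After char 13 ('w'=48): chars_in_quartet=2 acc=0x7B0 bytes_emitted=9
Padding '==': partial quartet acc=0x7B0 -> emit 7B; bytes_emitted=10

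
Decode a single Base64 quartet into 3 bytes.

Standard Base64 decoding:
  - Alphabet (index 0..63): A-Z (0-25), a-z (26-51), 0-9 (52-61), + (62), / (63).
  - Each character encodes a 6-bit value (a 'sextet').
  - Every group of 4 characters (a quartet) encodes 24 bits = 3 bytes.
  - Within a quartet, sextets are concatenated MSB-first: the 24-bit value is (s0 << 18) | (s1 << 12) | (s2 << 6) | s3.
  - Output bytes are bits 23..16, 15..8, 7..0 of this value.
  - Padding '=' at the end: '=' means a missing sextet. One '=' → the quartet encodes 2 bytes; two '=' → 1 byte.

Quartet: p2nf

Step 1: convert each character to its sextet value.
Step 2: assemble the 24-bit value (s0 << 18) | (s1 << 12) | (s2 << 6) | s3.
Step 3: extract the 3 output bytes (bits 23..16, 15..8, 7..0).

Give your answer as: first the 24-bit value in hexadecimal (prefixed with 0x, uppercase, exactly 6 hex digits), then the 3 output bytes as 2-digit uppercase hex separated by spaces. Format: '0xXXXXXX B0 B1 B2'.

Answer: 0xA769DF A7 69 DF

Derivation:
Sextets: p=41, 2=54, n=39, f=31
24-bit: (41<<18) | (54<<12) | (39<<6) | 31
      = 0xA40000 | 0x036000 | 0x0009C0 | 0x00001F
      = 0xA769DF
Bytes: (v>>16)&0xFF=A7, (v>>8)&0xFF=69, v&0xFF=DF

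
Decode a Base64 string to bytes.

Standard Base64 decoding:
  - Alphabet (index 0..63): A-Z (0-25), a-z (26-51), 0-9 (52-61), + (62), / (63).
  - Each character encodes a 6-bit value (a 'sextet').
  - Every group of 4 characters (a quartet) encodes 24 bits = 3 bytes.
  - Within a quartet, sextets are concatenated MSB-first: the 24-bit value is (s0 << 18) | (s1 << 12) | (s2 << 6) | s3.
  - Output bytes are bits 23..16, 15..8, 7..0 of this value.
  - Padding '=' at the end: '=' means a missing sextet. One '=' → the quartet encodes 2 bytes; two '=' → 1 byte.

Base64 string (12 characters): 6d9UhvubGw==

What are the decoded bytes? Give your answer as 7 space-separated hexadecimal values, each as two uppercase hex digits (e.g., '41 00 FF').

After char 0 ('6'=58): chars_in_quartet=1 acc=0x3A bytes_emitted=0
After char 1 ('d'=29): chars_in_quartet=2 acc=0xE9D bytes_emitted=0
After char 2 ('9'=61): chars_in_quartet=3 acc=0x3A77D bytes_emitted=0
After char 3 ('U'=20): chars_in_quartet=4 acc=0xE9DF54 -> emit E9 DF 54, reset; bytes_emitted=3
After char 4 ('h'=33): chars_in_quartet=1 acc=0x21 bytes_emitted=3
After char 5 ('v'=47): chars_in_quartet=2 acc=0x86F bytes_emitted=3
After char 6 ('u'=46): chars_in_quartet=3 acc=0x21BEE bytes_emitted=3
After char 7 ('b'=27): chars_in_quartet=4 acc=0x86FB9B -> emit 86 FB 9B, reset; bytes_emitted=6
After char 8 ('G'=6): chars_in_quartet=1 acc=0x6 bytes_emitted=6
After char 9 ('w'=48): chars_in_quartet=2 acc=0x1B0 bytes_emitted=6
Padding '==': partial quartet acc=0x1B0 -> emit 1B; bytes_emitted=7

Answer: E9 DF 54 86 FB 9B 1B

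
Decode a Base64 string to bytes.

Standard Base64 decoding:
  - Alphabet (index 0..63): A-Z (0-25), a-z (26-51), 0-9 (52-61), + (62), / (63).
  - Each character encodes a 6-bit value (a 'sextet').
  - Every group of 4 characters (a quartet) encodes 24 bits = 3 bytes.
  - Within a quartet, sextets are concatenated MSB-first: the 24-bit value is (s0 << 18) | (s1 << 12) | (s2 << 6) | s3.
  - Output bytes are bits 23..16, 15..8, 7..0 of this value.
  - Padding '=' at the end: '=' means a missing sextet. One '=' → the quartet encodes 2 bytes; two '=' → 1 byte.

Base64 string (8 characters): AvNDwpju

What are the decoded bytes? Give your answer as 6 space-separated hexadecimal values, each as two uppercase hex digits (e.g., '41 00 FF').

After char 0 ('A'=0): chars_in_quartet=1 acc=0x0 bytes_emitted=0
After char 1 ('v'=47): chars_in_quartet=2 acc=0x2F bytes_emitted=0
After char 2 ('N'=13): chars_in_quartet=3 acc=0xBCD bytes_emitted=0
After char 3 ('D'=3): chars_in_quartet=4 acc=0x2F343 -> emit 02 F3 43, reset; bytes_emitted=3
After char 4 ('w'=48): chars_in_quartet=1 acc=0x30 bytes_emitted=3
After char 5 ('p'=41): chars_in_quartet=2 acc=0xC29 bytes_emitted=3
After char 6 ('j'=35): chars_in_quartet=3 acc=0x30A63 bytes_emitted=3
After char 7 ('u'=46): chars_in_quartet=4 acc=0xC298EE -> emit C2 98 EE, reset; bytes_emitted=6

Answer: 02 F3 43 C2 98 EE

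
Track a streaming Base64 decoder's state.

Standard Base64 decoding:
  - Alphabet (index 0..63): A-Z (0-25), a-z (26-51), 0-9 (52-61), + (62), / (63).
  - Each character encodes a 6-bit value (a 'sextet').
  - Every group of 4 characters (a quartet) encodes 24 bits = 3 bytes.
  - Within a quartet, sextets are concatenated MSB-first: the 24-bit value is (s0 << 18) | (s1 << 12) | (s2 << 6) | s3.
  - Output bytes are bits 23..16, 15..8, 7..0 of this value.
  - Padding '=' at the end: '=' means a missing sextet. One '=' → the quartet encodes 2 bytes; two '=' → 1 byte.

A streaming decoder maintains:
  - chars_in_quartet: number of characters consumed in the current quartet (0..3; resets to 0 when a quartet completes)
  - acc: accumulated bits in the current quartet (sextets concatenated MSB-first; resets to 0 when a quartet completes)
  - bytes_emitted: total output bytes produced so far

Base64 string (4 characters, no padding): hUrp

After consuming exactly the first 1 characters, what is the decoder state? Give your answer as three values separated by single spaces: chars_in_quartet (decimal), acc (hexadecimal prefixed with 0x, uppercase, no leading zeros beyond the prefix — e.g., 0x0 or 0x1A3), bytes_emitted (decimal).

After char 0 ('h'=33): chars_in_quartet=1 acc=0x21 bytes_emitted=0

Answer: 1 0x21 0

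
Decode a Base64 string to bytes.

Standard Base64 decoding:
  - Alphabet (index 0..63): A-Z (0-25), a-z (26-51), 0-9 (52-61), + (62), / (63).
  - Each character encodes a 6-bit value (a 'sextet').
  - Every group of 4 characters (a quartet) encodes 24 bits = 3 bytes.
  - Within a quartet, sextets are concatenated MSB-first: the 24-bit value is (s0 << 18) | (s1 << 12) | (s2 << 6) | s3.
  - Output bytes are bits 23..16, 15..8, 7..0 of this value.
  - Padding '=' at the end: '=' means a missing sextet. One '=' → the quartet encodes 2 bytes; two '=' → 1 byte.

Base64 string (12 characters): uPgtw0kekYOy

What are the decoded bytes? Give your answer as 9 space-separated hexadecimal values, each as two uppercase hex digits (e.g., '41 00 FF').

After char 0 ('u'=46): chars_in_quartet=1 acc=0x2E bytes_emitted=0
After char 1 ('P'=15): chars_in_quartet=2 acc=0xB8F bytes_emitted=0
After char 2 ('g'=32): chars_in_quartet=3 acc=0x2E3E0 bytes_emitted=0
After char 3 ('t'=45): chars_in_quartet=4 acc=0xB8F82D -> emit B8 F8 2D, reset; bytes_emitted=3
After char 4 ('w'=48): chars_in_quartet=1 acc=0x30 bytes_emitted=3
After char 5 ('0'=52): chars_in_quartet=2 acc=0xC34 bytes_emitted=3
After char 6 ('k'=36): chars_in_quartet=3 acc=0x30D24 bytes_emitted=3
After char 7 ('e'=30): chars_in_quartet=4 acc=0xC3491E -> emit C3 49 1E, reset; bytes_emitted=6
After char 8 ('k'=36): chars_in_quartet=1 acc=0x24 bytes_emitted=6
After char 9 ('Y'=24): chars_in_quartet=2 acc=0x918 bytes_emitted=6
After char 10 ('O'=14): chars_in_quartet=3 acc=0x2460E bytes_emitted=6
After char 11 ('y'=50): chars_in_quartet=4 acc=0x9183B2 -> emit 91 83 B2, reset; bytes_emitted=9

Answer: B8 F8 2D C3 49 1E 91 83 B2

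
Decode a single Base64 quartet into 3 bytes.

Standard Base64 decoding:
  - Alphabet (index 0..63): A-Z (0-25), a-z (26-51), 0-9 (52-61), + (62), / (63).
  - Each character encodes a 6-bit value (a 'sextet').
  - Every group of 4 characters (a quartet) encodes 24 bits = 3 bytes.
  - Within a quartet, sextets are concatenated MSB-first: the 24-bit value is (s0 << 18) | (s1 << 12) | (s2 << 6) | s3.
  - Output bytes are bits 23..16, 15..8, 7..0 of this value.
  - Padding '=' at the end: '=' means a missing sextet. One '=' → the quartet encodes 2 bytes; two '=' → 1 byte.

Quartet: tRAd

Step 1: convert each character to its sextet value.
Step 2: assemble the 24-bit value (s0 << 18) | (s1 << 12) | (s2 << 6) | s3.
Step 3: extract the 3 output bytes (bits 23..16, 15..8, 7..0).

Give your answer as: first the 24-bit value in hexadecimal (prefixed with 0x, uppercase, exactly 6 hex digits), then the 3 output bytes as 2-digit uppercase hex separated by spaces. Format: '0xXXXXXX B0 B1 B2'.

Sextets: t=45, R=17, A=0, d=29
24-bit: (45<<18) | (17<<12) | (0<<6) | 29
      = 0xB40000 | 0x011000 | 0x000000 | 0x00001D
      = 0xB5101D
Bytes: (v>>16)&0xFF=B5, (v>>8)&0xFF=10, v&0xFF=1D

Answer: 0xB5101D B5 10 1D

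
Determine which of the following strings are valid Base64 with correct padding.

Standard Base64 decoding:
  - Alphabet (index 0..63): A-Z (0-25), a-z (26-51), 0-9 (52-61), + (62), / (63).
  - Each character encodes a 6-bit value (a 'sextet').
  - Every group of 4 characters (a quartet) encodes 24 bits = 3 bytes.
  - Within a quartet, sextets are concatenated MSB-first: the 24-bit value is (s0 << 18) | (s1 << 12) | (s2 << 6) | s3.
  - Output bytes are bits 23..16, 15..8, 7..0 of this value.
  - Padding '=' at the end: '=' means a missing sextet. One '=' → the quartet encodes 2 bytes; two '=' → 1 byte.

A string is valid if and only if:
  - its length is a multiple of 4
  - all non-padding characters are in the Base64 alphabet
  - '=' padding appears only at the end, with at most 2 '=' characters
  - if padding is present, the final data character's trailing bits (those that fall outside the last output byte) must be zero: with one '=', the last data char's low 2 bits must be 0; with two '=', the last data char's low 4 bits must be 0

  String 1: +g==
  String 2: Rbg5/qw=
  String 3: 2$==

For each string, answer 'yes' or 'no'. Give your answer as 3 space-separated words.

String 1: '+g==' → valid
String 2: 'Rbg5/qw=' → valid
String 3: '2$==' → invalid (bad char(s): ['$'])

Answer: yes yes no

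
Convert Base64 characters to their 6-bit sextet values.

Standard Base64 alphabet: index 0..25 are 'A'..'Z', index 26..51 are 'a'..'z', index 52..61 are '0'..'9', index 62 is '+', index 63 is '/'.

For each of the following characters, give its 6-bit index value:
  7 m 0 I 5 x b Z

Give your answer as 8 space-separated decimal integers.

'7': 0..9 range, 52 + ord('7') − ord('0') = 59
'm': a..z range, 26 + ord('m') − ord('a') = 38
'0': 0..9 range, 52 + ord('0') − ord('0') = 52
'I': A..Z range, ord('I') − ord('A') = 8
'5': 0..9 range, 52 + ord('5') − ord('0') = 57
'x': a..z range, 26 + ord('x') − ord('a') = 49
'b': a..z range, 26 + ord('b') − ord('a') = 27
'Z': A..Z range, ord('Z') − ord('A') = 25

Answer: 59 38 52 8 57 49 27 25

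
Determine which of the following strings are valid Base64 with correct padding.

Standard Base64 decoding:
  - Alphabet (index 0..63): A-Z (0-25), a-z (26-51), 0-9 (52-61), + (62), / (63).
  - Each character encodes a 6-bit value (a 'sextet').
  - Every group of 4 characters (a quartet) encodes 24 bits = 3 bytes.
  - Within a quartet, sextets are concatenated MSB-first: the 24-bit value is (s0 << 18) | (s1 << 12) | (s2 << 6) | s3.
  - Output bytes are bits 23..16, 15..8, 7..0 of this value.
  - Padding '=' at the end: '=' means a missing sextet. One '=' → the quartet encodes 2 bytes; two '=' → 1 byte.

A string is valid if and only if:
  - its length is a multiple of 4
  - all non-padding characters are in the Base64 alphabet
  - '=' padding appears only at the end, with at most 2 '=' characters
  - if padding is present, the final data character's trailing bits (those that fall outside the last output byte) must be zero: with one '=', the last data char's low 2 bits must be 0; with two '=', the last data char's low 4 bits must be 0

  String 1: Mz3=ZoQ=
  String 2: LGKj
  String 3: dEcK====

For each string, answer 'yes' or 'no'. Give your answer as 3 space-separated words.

String 1: 'Mz3=ZoQ=' → invalid (bad char(s): ['=']; '=' in middle)
String 2: 'LGKj' → valid
String 3: 'dEcK====' → invalid (4 pad chars (max 2))

Answer: no yes no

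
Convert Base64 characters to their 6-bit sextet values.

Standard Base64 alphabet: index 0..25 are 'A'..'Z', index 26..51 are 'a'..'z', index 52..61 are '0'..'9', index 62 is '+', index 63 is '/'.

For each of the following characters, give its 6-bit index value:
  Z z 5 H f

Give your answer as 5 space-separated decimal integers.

Answer: 25 51 57 7 31

Derivation:
'Z': A..Z range, ord('Z') − ord('A') = 25
'z': a..z range, 26 + ord('z') − ord('a') = 51
'5': 0..9 range, 52 + ord('5') − ord('0') = 57
'H': A..Z range, ord('H') − ord('A') = 7
'f': a..z range, 26 + ord('f') − ord('a') = 31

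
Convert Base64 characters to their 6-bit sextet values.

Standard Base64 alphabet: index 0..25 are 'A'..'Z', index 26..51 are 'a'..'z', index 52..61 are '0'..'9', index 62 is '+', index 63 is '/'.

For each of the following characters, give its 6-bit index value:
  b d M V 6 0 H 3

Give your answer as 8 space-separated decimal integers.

Answer: 27 29 12 21 58 52 7 55

Derivation:
'b': a..z range, 26 + ord('b') − ord('a') = 27
'd': a..z range, 26 + ord('d') − ord('a') = 29
'M': A..Z range, ord('M') − ord('A') = 12
'V': A..Z range, ord('V') − ord('A') = 21
'6': 0..9 range, 52 + ord('6') − ord('0') = 58
'0': 0..9 range, 52 + ord('0') − ord('0') = 52
'H': A..Z range, ord('H') − ord('A') = 7
'3': 0..9 range, 52 + ord('3') − ord('0') = 55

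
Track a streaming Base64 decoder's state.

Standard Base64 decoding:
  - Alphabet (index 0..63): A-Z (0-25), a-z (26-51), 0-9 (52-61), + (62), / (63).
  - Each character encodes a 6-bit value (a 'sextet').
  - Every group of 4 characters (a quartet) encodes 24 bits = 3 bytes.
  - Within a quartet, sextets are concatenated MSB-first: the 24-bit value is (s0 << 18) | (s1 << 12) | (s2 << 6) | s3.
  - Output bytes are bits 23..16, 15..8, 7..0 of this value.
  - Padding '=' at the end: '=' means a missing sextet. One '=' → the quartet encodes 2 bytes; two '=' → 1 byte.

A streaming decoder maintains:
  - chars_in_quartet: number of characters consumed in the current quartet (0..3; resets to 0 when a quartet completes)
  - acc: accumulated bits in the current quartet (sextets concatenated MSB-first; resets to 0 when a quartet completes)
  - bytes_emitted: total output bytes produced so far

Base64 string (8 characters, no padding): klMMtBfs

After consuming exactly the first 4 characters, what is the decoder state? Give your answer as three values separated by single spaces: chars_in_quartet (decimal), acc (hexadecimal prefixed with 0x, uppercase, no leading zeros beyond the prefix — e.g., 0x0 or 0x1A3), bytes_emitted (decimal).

After char 0 ('k'=36): chars_in_quartet=1 acc=0x24 bytes_emitted=0
After char 1 ('l'=37): chars_in_quartet=2 acc=0x925 bytes_emitted=0
After char 2 ('M'=12): chars_in_quartet=3 acc=0x2494C bytes_emitted=0
After char 3 ('M'=12): chars_in_quartet=4 acc=0x92530C -> emit 92 53 0C, reset; bytes_emitted=3

Answer: 0 0x0 3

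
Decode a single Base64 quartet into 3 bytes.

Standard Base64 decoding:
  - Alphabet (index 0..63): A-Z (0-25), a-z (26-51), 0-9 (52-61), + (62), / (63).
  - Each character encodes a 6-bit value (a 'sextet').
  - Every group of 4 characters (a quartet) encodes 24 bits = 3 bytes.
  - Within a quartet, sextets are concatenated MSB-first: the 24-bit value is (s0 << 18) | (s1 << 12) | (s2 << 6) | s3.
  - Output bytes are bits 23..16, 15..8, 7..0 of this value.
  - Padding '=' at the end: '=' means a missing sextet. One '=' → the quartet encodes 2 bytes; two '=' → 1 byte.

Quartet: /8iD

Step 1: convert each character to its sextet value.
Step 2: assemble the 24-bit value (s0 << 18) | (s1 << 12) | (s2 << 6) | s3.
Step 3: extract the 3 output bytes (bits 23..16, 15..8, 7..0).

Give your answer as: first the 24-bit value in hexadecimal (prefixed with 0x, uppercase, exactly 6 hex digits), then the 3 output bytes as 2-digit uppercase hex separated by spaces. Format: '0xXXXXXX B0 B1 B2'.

Sextets: /=63, 8=60, i=34, D=3
24-bit: (63<<18) | (60<<12) | (34<<6) | 3
      = 0xFC0000 | 0x03C000 | 0x000880 | 0x000003
      = 0xFFC883
Bytes: (v>>16)&0xFF=FF, (v>>8)&0xFF=C8, v&0xFF=83

Answer: 0xFFC883 FF C8 83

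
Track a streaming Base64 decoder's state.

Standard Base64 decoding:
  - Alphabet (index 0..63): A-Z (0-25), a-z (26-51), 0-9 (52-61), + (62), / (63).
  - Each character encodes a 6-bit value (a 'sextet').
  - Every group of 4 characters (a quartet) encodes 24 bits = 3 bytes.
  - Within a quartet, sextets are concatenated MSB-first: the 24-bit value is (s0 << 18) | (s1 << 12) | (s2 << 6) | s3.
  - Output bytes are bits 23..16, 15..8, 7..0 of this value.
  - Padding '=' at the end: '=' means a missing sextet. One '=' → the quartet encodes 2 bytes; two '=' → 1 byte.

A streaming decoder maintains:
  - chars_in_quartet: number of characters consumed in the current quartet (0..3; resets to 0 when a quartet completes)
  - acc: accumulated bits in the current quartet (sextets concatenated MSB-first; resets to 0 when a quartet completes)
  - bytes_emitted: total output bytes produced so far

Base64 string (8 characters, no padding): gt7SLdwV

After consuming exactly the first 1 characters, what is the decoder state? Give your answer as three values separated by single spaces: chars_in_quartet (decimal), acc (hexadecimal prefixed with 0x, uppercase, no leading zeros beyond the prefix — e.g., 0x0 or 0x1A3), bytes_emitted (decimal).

Answer: 1 0x20 0

Derivation:
After char 0 ('g'=32): chars_in_quartet=1 acc=0x20 bytes_emitted=0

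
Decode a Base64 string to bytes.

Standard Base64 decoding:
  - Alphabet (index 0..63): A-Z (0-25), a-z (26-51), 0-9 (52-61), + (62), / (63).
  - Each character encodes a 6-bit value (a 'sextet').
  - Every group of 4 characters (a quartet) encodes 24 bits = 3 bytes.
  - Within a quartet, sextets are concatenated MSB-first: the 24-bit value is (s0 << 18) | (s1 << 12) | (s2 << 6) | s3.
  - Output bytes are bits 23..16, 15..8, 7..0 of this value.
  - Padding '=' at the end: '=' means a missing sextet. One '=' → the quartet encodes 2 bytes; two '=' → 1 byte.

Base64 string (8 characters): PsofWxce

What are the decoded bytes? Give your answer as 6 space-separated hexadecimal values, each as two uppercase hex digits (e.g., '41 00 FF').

After char 0 ('P'=15): chars_in_quartet=1 acc=0xF bytes_emitted=0
After char 1 ('s'=44): chars_in_quartet=2 acc=0x3EC bytes_emitted=0
After char 2 ('o'=40): chars_in_quartet=3 acc=0xFB28 bytes_emitted=0
After char 3 ('f'=31): chars_in_quartet=4 acc=0x3ECA1F -> emit 3E CA 1F, reset; bytes_emitted=3
After char 4 ('W'=22): chars_in_quartet=1 acc=0x16 bytes_emitted=3
After char 5 ('x'=49): chars_in_quartet=2 acc=0x5B1 bytes_emitted=3
After char 6 ('c'=28): chars_in_quartet=3 acc=0x16C5C bytes_emitted=3
After char 7 ('e'=30): chars_in_quartet=4 acc=0x5B171E -> emit 5B 17 1E, reset; bytes_emitted=6

Answer: 3E CA 1F 5B 17 1E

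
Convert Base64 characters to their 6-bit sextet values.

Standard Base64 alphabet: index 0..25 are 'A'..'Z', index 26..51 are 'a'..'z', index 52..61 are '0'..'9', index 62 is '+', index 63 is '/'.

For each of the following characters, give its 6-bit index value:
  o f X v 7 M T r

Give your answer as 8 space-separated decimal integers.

Answer: 40 31 23 47 59 12 19 43

Derivation:
'o': a..z range, 26 + ord('o') − ord('a') = 40
'f': a..z range, 26 + ord('f') − ord('a') = 31
'X': A..Z range, ord('X') − ord('A') = 23
'v': a..z range, 26 + ord('v') − ord('a') = 47
'7': 0..9 range, 52 + ord('7') − ord('0') = 59
'M': A..Z range, ord('M') − ord('A') = 12
'T': A..Z range, ord('T') − ord('A') = 19
'r': a..z range, 26 + ord('r') − ord('a') = 43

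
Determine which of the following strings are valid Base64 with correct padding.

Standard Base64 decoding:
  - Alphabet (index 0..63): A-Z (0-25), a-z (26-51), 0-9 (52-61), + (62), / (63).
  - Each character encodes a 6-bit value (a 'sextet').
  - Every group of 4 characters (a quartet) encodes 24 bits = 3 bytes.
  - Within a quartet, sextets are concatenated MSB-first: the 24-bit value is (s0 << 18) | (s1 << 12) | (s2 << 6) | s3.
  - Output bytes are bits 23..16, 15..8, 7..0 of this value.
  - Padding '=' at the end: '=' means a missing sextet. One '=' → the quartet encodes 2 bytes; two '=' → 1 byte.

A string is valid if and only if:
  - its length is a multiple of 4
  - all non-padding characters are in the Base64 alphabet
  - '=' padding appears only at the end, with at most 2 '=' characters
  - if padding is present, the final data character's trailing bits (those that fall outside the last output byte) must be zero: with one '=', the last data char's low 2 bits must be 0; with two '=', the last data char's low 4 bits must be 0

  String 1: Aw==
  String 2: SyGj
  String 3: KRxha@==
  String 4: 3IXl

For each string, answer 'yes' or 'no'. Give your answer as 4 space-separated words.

String 1: 'Aw==' → valid
String 2: 'SyGj' → valid
String 3: 'KRxha@==' → invalid (bad char(s): ['@'])
String 4: '3IXl' → valid

Answer: yes yes no yes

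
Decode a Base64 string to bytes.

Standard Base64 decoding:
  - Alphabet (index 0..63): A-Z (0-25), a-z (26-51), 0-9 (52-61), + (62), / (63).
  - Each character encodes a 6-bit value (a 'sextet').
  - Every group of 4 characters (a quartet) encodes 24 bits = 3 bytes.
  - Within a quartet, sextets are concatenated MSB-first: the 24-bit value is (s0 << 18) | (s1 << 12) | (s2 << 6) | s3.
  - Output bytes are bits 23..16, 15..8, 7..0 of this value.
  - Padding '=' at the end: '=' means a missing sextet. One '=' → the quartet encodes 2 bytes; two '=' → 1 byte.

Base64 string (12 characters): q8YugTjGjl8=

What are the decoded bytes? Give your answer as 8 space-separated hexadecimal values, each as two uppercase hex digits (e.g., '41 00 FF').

After char 0 ('q'=42): chars_in_quartet=1 acc=0x2A bytes_emitted=0
After char 1 ('8'=60): chars_in_quartet=2 acc=0xABC bytes_emitted=0
After char 2 ('Y'=24): chars_in_quartet=3 acc=0x2AF18 bytes_emitted=0
After char 3 ('u'=46): chars_in_quartet=4 acc=0xABC62E -> emit AB C6 2E, reset; bytes_emitted=3
After char 4 ('g'=32): chars_in_quartet=1 acc=0x20 bytes_emitted=3
After char 5 ('T'=19): chars_in_quartet=2 acc=0x813 bytes_emitted=3
After char 6 ('j'=35): chars_in_quartet=3 acc=0x204E3 bytes_emitted=3
After char 7 ('G'=6): chars_in_quartet=4 acc=0x8138C6 -> emit 81 38 C6, reset; bytes_emitted=6
After char 8 ('j'=35): chars_in_quartet=1 acc=0x23 bytes_emitted=6
After char 9 ('l'=37): chars_in_quartet=2 acc=0x8E5 bytes_emitted=6
After char 10 ('8'=60): chars_in_quartet=3 acc=0x2397C bytes_emitted=6
Padding '=': partial quartet acc=0x2397C -> emit 8E 5F; bytes_emitted=8

Answer: AB C6 2E 81 38 C6 8E 5F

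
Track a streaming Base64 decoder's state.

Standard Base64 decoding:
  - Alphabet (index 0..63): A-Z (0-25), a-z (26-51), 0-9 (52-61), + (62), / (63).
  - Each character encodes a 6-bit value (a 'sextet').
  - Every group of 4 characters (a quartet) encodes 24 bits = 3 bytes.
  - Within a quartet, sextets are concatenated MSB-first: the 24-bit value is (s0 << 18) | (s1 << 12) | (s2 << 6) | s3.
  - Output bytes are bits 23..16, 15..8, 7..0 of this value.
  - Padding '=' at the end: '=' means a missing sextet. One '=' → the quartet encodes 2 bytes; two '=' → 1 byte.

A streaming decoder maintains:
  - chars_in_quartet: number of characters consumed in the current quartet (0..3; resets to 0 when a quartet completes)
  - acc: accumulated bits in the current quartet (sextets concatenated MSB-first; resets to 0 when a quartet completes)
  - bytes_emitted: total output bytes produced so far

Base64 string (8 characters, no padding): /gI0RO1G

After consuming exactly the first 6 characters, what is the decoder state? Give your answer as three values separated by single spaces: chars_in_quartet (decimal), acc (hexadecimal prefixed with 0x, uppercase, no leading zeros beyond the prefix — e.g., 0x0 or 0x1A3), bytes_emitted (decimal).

After char 0 ('/'=63): chars_in_quartet=1 acc=0x3F bytes_emitted=0
After char 1 ('g'=32): chars_in_quartet=2 acc=0xFE0 bytes_emitted=0
After char 2 ('I'=8): chars_in_quartet=3 acc=0x3F808 bytes_emitted=0
After char 3 ('0'=52): chars_in_quartet=4 acc=0xFE0234 -> emit FE 02 34, reset; bytes_emitted=3
After char 4 ('R'=17): chars_in_quartet=1 acc=0x11 bytes_emitted=3
After char 5 ('O'=14): chars_in_quartet=2 acc=0x44E bytes_emitted=3

Answer: 2 0x44E 3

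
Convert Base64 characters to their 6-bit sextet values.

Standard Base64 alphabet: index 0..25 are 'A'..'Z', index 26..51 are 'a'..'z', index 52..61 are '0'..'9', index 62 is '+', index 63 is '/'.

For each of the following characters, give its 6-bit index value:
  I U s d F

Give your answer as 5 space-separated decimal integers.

Answer: 8 20 44 29 5

Derivation:
'I': A..Z range, ord('I') − ord('A') = 8
'U': A..Z range, ord('U') − ord('A') = 20
's': a..z range, 26 + ord('s') − ord('a') = 44
'd': a..z range, 26 + ord('d') − ord('a') = 29
'F': A..Z range, ord('F') − ord('A') = 5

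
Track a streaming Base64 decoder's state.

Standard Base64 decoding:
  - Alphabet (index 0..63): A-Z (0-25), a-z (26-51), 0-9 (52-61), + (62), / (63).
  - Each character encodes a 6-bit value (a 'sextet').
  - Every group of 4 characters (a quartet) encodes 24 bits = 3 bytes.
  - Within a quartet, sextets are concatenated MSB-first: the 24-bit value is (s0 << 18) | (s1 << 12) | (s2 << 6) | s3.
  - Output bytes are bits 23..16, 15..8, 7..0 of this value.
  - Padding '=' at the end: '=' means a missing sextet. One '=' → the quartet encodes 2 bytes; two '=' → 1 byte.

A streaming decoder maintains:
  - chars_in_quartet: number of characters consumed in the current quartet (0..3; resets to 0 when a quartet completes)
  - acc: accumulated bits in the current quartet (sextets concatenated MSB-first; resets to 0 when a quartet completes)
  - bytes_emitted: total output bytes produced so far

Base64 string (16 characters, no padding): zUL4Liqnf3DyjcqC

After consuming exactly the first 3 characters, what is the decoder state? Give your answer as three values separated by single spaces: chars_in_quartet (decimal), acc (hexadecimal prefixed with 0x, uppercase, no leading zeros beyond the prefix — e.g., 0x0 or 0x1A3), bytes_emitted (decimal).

After char 0 ('z'=51): chars_in_quartet=1 acc=0x33 bytes_emitted=0
After char 1 ('U'=20): chars_in_quartet=2 acc=0xCD4 bytes_emitted=0
After char 2 ('L'=11): chars_in_quartet=3 acc=0x3350B bytes_emitted=0

Answer: 3 0x3350B 0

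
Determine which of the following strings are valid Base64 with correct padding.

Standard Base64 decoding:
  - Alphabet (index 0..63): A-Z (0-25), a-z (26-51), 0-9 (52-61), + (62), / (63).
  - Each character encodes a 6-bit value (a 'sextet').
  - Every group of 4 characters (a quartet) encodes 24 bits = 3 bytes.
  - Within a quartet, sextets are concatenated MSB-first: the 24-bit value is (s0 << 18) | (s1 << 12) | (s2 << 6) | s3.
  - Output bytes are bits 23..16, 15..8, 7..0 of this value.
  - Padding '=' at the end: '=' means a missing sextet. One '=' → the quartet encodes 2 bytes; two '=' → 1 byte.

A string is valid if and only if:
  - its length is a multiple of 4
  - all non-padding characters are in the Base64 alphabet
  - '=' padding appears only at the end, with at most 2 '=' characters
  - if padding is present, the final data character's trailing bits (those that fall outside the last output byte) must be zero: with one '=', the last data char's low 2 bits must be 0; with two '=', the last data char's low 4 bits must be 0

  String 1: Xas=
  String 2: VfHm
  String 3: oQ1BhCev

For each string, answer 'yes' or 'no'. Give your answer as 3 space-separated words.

Answer: yes yes yes

Derivation:
String 1: 'Xas=' → valid
String 2: 'VfHm' → valid
String 3: 'oQ1BhCev' → valid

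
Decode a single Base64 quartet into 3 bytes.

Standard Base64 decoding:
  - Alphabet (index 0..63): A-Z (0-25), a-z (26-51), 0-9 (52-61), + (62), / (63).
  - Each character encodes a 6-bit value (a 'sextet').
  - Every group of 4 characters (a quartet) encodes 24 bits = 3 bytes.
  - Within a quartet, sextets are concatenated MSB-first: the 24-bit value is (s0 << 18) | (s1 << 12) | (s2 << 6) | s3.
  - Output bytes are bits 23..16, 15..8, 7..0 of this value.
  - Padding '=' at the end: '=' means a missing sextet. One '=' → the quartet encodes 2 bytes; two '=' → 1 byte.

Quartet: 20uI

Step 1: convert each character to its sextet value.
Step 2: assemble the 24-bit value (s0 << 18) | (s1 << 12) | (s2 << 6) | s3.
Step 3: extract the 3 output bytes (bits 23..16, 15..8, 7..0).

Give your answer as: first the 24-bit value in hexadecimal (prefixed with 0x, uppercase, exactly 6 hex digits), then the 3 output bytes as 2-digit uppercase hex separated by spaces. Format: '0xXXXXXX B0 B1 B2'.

Sextets: 2=54, 0=52, u=46, I=8
24-bit: (54<<18) | (52<<12) | (46<<6) | 8
      = 0xD80000 | 0x034000 | 0x000B80 | 0x000008
      = 0xDB4B88
Bytes: (v>>16)&0xFF=DB, (v>>8)&0xFF=4B, v&0xFF=88

Answer: 0xDB4B88 DB 4B 88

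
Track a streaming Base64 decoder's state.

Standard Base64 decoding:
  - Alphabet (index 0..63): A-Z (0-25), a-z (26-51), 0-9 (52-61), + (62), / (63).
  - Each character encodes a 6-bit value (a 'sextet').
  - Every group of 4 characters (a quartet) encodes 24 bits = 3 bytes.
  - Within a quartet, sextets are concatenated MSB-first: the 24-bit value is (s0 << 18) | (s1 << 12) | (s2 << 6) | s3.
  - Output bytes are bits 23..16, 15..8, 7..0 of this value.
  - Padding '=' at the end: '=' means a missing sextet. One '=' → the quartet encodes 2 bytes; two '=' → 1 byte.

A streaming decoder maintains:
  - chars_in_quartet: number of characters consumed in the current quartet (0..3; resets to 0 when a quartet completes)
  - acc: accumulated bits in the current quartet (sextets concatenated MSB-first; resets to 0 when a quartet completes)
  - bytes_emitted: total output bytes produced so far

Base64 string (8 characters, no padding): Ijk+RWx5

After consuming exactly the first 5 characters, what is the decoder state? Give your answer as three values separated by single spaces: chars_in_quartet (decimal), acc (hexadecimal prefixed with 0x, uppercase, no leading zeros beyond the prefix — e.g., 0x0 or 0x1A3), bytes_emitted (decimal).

Answer: 1 0x11 3

Derivation:
After char 0 ('I'=8): chars_in_quartet=1 acc=0x8 bytes_emitted=0
After char 1 ('j'=35): chars_in_quartet=2 acc=0x223 bytes_emitted=0
After char 2 ('k'=36): chars_in_quartet=3 acc=0x88E4 bytes_emitted=0
After char 3 ('+'=62): chars_in_quartet=4 acc=0x22393E -> emit 22 39 3E, reset; bytes_emitted=3
After char 4 ('R'=17): chars_in_quartet=1 acc=0x11 bytes_emitted=3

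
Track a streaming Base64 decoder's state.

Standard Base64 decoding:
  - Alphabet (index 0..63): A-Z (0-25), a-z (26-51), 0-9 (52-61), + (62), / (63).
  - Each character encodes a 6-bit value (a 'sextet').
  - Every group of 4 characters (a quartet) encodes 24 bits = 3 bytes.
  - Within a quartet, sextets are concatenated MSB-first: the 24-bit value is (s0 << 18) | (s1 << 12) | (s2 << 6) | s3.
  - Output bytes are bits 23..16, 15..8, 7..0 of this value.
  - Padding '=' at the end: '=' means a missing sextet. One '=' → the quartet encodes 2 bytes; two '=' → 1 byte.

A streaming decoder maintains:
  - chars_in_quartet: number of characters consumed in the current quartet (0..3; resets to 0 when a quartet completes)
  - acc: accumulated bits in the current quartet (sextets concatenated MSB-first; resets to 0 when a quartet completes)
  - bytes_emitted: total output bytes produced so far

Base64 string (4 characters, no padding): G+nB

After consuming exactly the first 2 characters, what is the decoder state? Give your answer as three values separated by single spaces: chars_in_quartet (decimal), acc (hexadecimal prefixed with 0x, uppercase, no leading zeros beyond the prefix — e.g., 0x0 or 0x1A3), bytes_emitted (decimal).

After char 0 ('G'=6): chars_in_quartet=1 acc=0x6 bytes_emitted=0
After char 1 ('+'=62): chars_in_quartet=2 acc=0x1BE bytes_emitted=0

Answer: 2 0x1BE 0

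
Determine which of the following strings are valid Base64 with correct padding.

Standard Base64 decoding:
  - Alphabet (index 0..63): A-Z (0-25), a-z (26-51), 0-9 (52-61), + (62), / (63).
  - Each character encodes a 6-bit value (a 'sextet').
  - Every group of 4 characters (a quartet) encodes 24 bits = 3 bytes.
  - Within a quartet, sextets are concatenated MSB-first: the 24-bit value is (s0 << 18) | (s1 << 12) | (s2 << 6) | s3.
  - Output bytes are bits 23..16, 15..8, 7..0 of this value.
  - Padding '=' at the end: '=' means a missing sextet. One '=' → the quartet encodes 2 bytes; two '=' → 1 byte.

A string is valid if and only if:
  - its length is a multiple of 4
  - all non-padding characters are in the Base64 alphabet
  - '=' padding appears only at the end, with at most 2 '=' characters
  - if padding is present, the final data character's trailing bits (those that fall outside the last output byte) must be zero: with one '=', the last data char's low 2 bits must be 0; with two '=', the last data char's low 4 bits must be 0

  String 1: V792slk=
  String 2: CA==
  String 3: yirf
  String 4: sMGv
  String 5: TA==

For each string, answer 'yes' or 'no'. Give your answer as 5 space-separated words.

String 1: 'V792slk=' → valid
String 2: 'CA==' → valid
String 3: 'yirf' → valid
String 4: 'sMGv' → valid
String 5: 'TA==' → valid

Answer: yes yes yes yes yes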